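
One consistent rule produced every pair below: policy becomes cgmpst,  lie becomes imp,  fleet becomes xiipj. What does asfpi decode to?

elbow

The word is reversed, then every letter is shifted forward by 4.
Reversing it on asfpi: shift back: a−4=w, s−4=o, f−4=b, p−4=l, i−4=e → woble; then reverse → elbow.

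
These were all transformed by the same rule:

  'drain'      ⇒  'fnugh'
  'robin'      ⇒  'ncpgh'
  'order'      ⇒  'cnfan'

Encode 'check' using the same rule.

Each letter's alphabet position (a=0..z=25) is mapped through 21·x+20 mod 26 — an affine cipher.
For check: c(2)→21·2+20≡10=k; h(7)→21·7+20≡11=l; e(4)→21·4+20≡0=a; c(2)→21·2+20≡10=k; k(10)→21·10+20≡22=w (all mod 26).

klakw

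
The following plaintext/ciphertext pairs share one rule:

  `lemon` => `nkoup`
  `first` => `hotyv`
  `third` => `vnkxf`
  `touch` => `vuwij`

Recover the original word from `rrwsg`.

The shifts repeat in a cycle of length 2: positions 0,1,… shift by +2, +6, then the pattern repeats.
Decoding rrwsg: r−2=p, r−6=l, w−2=u, s−6=m, g−2=e.

plume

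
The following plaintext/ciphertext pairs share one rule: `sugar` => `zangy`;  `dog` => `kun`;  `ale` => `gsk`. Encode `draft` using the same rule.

kygma

Vowels shift forward by 6 and consonants shift forward by 7.
On draft: d(cons)+7=k, r(cons)+7=y, a(vowel)+6=g, f(cons)+7=m, t(cons)+7=a.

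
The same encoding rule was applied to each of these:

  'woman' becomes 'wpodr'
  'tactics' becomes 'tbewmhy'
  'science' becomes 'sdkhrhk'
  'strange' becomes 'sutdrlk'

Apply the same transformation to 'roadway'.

rpcgafe

Each letter shifts forward by its position index (0, 1, 2, …) — the shift grows by one for each successive letter.
Applying it to roadway: r+0=r, o+1=p, a+2=c, d+3=g, w+4=a, a+5=f, y+6=e.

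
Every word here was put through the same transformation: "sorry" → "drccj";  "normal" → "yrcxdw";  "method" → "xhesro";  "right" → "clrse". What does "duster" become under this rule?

oxdehc

Two shifts are in play — +3 for a/e/i/o/u, +11 for every other letter.
On duster: d(cons)+11=o, u(vowel)+3=x, s(cons)+11=d, t(cons)+11=e, e(vowel)+3=h, r(cons)+11=c.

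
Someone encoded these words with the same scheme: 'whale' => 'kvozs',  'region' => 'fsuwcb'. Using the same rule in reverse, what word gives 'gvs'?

Compare letters: w→k is +14, h→v is +14, a→o is +14 — a constant shift. Each letter is shifted forward by 14 in the alphabet (a Caesar shift of +14).
Undoing it on gvs: g−14=s, v−14=h, s−14=e.

she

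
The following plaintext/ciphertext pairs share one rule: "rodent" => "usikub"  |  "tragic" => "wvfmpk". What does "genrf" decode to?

Letter i (0-indexed) is shifted by i+3, so successive shifts are 3, 4, 5, ….
Decoding genrf: g−3=d, e−4=a, n−5=i, r−6=l, f−7=y.

daily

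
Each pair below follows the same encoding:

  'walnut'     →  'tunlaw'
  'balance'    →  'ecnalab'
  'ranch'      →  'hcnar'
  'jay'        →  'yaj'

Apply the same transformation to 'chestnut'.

The output letters match the input read backwards: walnut reversed is tunlaw. The word is simply reversed.
Applying it to chestnut: reverse → tuntsehc.

tuntsehc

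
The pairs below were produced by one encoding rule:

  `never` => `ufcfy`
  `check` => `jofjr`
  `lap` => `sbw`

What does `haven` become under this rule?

The shift depends on letter class: consonant n→u is +7, but vowel e→f is +1. Vowels shift forward by 1 and consonants shift forward by 7.
On haven: h(cons)+7=o, a(vowel)+1=b, v(cons)+7=c, e(vowel)+1=f, n(cons)+7=u.

obcfu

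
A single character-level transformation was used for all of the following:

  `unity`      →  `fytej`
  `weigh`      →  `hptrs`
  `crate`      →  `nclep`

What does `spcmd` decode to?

herbs

Compare letters: u→f is +11, n→y is +11, i→t is +11 — a constant shift. It's a constant shift of +11 (ROT11).
Undoing it on spcmd: s−11=h, p−11=e, c−11=r, m−11=b, d−11=s.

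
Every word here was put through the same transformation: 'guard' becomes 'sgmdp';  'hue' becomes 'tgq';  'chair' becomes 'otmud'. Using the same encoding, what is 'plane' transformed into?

bxmzq

Compare letters: g→s is +12, u→g is +12, a→m is +12 — a constant shift. Every letter moves 12 places later in the alphabet, wrapping around z→a.
On plane: p+12=b, l+12=x, a+12=m, n+12=z, e+12=q.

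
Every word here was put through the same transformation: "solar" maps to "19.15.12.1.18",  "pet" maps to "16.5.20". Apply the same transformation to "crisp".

s is letter #19 and maps to 19: an offset of 0. Each letter is replaced by its alphabet position (a=1, b=2, …, z=26).
Applying it to crisp: c=3→3, r=18→18, i=9→9, s=19→19, p=16→16.

3.18.9.19.16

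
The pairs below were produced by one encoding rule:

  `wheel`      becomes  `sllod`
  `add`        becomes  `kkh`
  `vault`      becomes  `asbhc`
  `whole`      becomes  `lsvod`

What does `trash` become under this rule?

ozhya

The output letters match the input read backwards, each shifted +7: wheel reversed is leehw. The word is reversed, then every letter is shifted forward by 7.
Applying it to trash: reverse → hsart; then shift: h+7=o, s+7=z, a+7=h, r+7=y, t+7=a.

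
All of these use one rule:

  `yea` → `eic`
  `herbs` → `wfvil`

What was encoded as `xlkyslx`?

The output letters match the input read backwards, each shifted +4: yea reversed is aey. Read the word backwards and shift each letter +4.
Undoing it on xlkyslx: shift back: x−4=t, l−4=h, k−4=g, y−4=u, s−4=o, l−4=h, x−4=t → thguoht; then reverse → thought.

thought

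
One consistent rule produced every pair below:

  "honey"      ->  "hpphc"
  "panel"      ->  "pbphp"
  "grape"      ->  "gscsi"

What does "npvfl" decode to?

Letter i (0-indexed) is shifted by i+0, so successive shifts are 0, 1, 2, ….
Reversing it on npvfl: n−0=n, p−1=o, v−2=t, f−3=c, l−4=h.

notch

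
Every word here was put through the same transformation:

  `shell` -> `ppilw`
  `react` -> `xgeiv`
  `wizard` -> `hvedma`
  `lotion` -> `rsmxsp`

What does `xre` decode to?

ant

Two steps: reverse the string, then apply a Caesar shift of +4.
Reversing it on xre: shift back: x−4=t, r−4=n, e−4=a → tna; then reverse → ant.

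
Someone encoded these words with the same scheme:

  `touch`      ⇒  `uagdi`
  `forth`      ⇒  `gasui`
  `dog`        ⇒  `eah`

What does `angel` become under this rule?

mohqm

The shift depends on letter class: consonant t→u is +1, but vowel o→a is +12. Vowels shift forward by 12 and consonants shift forward by 1.
Applying it to angel: a(vowel)+12=m, n(cons)+1=o, g(cons)+1=h, e(vowel)+12=q, l(cons)+1=m.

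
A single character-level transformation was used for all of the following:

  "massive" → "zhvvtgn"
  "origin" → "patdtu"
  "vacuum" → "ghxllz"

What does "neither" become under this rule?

untqyna

m(12)→z(25) and a(0)→h(7) fit y≡21x+7 (mod 26); the inverse of 21 mod 26 is 5. Each letter's alphabet position (a=0..z=25) is mapped through 21·x+7 mod 26 — an affine cipher.
For neither: n(13)→21·13+7≡20=u; e(4)→21·4+7≡13=n; i(8)→21·8+7≡19=t; t(19)→21·19+7≡16=q; h(7)→21·7+7≡24=y; e(4)→21·4+7≡13=n; r(17)→21·17+7≡0=a (all mod 26).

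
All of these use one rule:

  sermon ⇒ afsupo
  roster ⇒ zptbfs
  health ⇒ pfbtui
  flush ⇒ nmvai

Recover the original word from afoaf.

sense

Shifts by position in sermon: pos 0: s→a (+8), pos 1: e→f (+1), pos 2: r→s (+1), pos 3: m→u (+8), pos 4: o→p (+1), pos 5: n→o (+1) — repeating every 3. A repeating key of period 3 is used — shifts +8, +1, +1 over and over.
Undoing it on afoaf: a−8=s, f−1=e, o−1=n, a−8=s, f−1=e.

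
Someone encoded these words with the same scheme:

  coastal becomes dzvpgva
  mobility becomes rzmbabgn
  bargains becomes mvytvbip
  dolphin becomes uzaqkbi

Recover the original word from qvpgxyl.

c(2)→d(3) and o(14)→z(25) fit y≡17x+21 (mod 26); the inverse of 17 mod 26 is 23. Each letter's alphabet position (a=0..z=25) is mapped through 17·x+21 mod 26 — an affine cipher.
Reversing it on qvpgxyl: q(16)→23·(16−21)≡15=p; v(21)→23·(21−21)≡0=a; p(15)→23·(15−21)≡18=s; g(6)→23·(6−21)≡19=t; x(23)→23·(23−21)≡20=u; y(24)→23·(24−21)≡17=r; l(11)→23·(11−21)≡4=e (all mod 26).

pasture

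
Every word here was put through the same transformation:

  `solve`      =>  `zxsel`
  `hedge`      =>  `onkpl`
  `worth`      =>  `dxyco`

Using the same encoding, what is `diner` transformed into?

The shifts repeat in a cycle of length 2: positions 0,1,… shift by +7, +9, then the pattern repeats.
For diner: d+7=k, i+9=r, n+7=u, e+9=n, r+7=y.

kruny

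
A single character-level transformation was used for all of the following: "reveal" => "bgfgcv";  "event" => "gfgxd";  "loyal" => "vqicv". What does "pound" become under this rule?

zqwxn

The shift depends on letter class: consonant r→b is +10, but vowel e→g is +2. Two shifts are in play — +2 for a/e/i/o/u, +10 for every other letter.
Applying it to pound: p(cons)+10=z, o(vowel)+2=q, u(vowel)+2=w, n(cons)+10=x, d(cons)+10=n.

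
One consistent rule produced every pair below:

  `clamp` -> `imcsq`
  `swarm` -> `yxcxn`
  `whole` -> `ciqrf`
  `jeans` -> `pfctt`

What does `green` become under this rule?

Shifts by position in clamp: pos 0: c→i (+6), pos 1: l→m (+1), pos 2: a→c (+2), pos 3: m→s (+6), pos 4: p→q (+1) — repeating every 3. The shifts repeat in a cycle of length 3: positions 0,1,… shift by +6, +1, +2, then the pattern repeats.
For green: g+6=m, r+1=s, e+2=g, e+6=k, n+1=o.

msgko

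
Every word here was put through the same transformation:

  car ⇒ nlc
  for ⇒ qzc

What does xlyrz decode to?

This is a Caesar cipher with shift 11.
Decoding xlyrz: x−11=m, l−11=a, y−11=n, r−11=g, z−11=o.

mango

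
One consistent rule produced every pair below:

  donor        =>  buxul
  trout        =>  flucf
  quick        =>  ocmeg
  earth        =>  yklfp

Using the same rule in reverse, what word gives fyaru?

tempo

d(3)→b(1) and o(14)→u(20) fit y≡23x+10 (mod 26); the inverse of 23 mod 26 is 17. Treating letters as 0–25, the rule is x ↦ 23x + 10 (mod 26).
Decoding fyaru: f(5)→17·(5−10)≡19=t; y(24)→17·(24−10)≡4=e; a(0)→17·(0−10)≡12=m; r(17)→17·(17−10)≡15=p; u(20)→17·(20−10)≡14=o (all mod 26).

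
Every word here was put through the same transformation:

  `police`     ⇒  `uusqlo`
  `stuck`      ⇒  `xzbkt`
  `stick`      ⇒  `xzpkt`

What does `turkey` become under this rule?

In police: p→u is +5, o→u is +6, l→s is +7, i→q is +8 — the shift increases by 1 each position. The shift increases by 1 at each position, starting from +5: 5, 6, 7, ….
For turkey: t+5=y, u+6=a, r+7=y, k+8=s, e+9=n, y+10=i.

yaysni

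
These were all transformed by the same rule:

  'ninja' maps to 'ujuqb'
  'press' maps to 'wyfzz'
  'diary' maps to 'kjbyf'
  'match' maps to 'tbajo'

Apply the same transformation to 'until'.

The shift depends on letter class: consonant n→u is +7, but vowel i→j is +1. The rule splits by letter class: vowels +1, consonants +7.
Applying it to until: u(vowel)+1=v, n(cons)+7=u, t(cons)+7=a, i(vowel)+1=j, l(cons)+7=s.

vuajs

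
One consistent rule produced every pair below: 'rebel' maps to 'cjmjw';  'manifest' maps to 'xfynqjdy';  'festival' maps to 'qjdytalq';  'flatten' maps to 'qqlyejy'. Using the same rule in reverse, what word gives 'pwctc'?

Shifts by position in rebel: pos 0: r→c (+11), pos 1: e→j (+5), pos 2: b→m (+11), pos 3: e→j (+5) — repeating every 2. A repeating key of period 2 is used — shifts +11, +5 over and over.
Decoding pwctc: p−11=e, w−5=r, c−11=r, t−5=o, c−11=r.

error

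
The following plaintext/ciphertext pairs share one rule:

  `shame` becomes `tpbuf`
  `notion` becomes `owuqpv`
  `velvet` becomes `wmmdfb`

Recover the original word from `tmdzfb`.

Shifts by position in shame: pos 0: s→t (+1), pos 1: h→p (+8), pos 2: a→b (+1), pos 3: m→u (+8) — repeating every 2. A repeating key of period 2 is used — shifts +1, +8 over and over.
Undoing it on tmdzfb: t−1=s, m−8=e, d−1=c, z−8=r, f−1=e, b−8=t.

secret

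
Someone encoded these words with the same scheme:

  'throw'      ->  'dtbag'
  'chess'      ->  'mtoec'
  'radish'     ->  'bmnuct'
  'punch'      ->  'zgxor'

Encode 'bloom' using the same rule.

Shifts by position in throw: pos 0: t→d (+10), pos 1: h→t (+12), pos 2: r→b (+10), pos 3: o→a (+12) — repeating every 2. The shifts repeat in a cycle of length 2: positions 0,1,… shift by +10, +12, then the pattern repeats.
For bloom: b+10=l, l+12=x, o+10=y, o+12=a, m+10=w.

lxyaw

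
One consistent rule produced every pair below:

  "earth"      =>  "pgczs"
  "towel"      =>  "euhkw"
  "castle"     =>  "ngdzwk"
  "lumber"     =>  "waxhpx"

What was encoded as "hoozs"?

width

Shifts by position in earth: pos 0: e→p (+11), pos 1: a→g (+6), pos 2: r→c (+11), pos 3: t→z (+6) — repeating every 2. The shifts repeat in a cycle of length 2: positions 0,1,… shift by +11, +6, then the pattern repeats.
Decoding hoozs: h−11=w, o−6=i, o−11=d, z−6=t, s−11=h.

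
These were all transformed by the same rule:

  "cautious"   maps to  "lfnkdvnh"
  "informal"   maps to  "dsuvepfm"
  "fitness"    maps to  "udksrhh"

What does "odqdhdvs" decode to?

c(2)→l(11) and a(0)→f(5) fit y≡3x+5 (mod 26); the inverse of 3 mod 26 is 9. Treating letters as 0–25, the rule is x ↦ 3x + 5 (mod 26).
Reversing it on odqdhdvs: o(14)→9·(14−5)≡3=d; d(3)→9·(3−5)≡8=i; q(16)→9·(16−5)≡21=v; d(3)→9·(3−5)≡8=i; h(7)→9·(7−5)≡18=s; d(3)→9·(3−5)≡8=i; v(21)→9·(21−5)≡14=o; s(18)→9·(18−5)≡13=n (all mod 26).

division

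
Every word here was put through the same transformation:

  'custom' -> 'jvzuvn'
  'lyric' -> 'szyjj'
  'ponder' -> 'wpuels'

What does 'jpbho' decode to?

Shifts by position in custom: pos 0: c→j (+7), pos 1: u→v (+1), pos 2: s→z (+7), pos 3: t→u (+1) — repeating every 2. The shifts repeat in a cycle of length 2: positions 0,1,… shift by +7, +1, then the pattern repeats.
Reversing it on jpbho: j−7=c, p−1=o, b−7=u, h−1=g, o−7=h.

cough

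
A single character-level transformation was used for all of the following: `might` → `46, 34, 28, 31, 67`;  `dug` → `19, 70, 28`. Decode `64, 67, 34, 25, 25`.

stiff

m(#13)→46 and i(#9)→34: differences scale by 3, so n = 3·pos + 7. The formula is n = 3×(alphabet index, a=1) + 7.
Undoing it on 64, 67, 34, 25, 25: 64→(64−7)÷3=19=s, 67→(67−7)÷3=20=t, 34→(34−7)÷3=9=i, 25→(25−7)÷3=6=f, 25→(25−7)÷3=6=f.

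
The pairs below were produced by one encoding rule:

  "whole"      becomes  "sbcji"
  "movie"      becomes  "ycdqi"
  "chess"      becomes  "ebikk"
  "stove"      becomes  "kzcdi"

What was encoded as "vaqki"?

raise

Each letter's alphabet position (a=0..z=25) is mapped through 15·x+0 mod 26 — an affine cipher.
Reversing it on vaqki: v(21)→7·(21−0)≡17=r; a(0)→7·(0−0)≡0=a; q(16)→7·(16−0)≡8=i; k(10)→7·(10−0)≡18=s; i(8)→7·(8−0)≡4=e (all mod 26).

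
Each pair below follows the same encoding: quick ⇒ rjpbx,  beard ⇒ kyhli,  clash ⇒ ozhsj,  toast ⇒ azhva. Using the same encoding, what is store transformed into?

The output letters match the input read backwards, each shifted +7: quick reversed is kciuq. Read the word backwards and shift each letter +7.
Applying it to store: reverse → erots; then shift: e+7=l, r+7=y, o+7=v, t+7=a, s+7=z.

lyvaz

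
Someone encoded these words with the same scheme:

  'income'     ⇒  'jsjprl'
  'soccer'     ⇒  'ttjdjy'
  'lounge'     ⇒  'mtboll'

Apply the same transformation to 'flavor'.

Shifts by position in income: pos 0: i→j (+1), pos 1: n→s (+5), pos 2: c→j (+7), pos 3: o→p (+1), pos 4: m→r (+5), pos 5: e→l (+7) — repeating every 3. A repeating key of period 3 is used — shifts +1, +5, +7 over and over.
For flavor: f+1=g, l+5=q, a+7=h, v+1=w, o+5=t, r+7=y.

gqhwty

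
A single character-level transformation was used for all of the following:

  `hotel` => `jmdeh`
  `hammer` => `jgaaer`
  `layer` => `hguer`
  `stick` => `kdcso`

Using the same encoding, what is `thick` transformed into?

djcso

h(7)→j(9) and o(14)→m(12) fit y≡19x+6 (mod 26); the inverse of 19 mod 26 is 11. This is an affine cipher: with a=0,…,z=25, each position x becomes (19x+6) mod 26.
Applying it to thick: t(19)→19·19+6≡3=d; h(7)→19·7+6≡9=j; i(8)→19·8+6≡2=c; c(2)→19·2+6≡18=s; k(10)→19·10+6≡14=o (all mod 26).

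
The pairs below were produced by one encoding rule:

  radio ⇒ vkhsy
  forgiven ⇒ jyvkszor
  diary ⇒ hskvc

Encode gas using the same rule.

kkw

The shift depends on letter class: consonant r→v is +4, but vowel a→k is +10. The rule splits by letter class: vowels +10, consonants +4.
On gas: g(cons)+4=k, a(vowel)+10=k, s(cons)+4=w.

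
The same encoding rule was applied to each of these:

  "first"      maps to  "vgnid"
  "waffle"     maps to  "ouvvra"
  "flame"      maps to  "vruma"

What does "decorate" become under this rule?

f(5)→v(21) and i(8)→g(6) fit y≡21x+20 (mod 26); the inverse of 21 mod 26 is 5. Each letter's alphabet position (a=0..z=25) is mapped through 21·x+20 mod 26 — an affine cipher.
For decorate: d(3)→21·3+20≡5=f; e(4)→21·4+20≡0=a; c(2)→21·2+20≡10=k; o(14)→21·14+20≡2=c; r(17)→21·17+20≡13=n; a(0)→21·0+20≡20=u; t(19)→21·19+20≡3=d; e(4)→21·4+20≡0=a (all mod 26).

fakcnuda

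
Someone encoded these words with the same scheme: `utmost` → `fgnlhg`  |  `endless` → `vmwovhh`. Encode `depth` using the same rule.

wvkgs

Each pair mirrors across the alphabet (u↔f, t↔g, m↔n): positions sum to 25. Letters are reflected about the middle of the alphabet (position → 25−position): Atbash.
For depth: d↔w, e↔v, p↔k, t↔g, h↔s.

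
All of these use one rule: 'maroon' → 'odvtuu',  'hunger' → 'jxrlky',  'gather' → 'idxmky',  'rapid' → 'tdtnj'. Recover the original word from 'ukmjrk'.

In maroon: m→o is +2, a→d is +3, r→v is +4, o→t is +5 — the shift increases by 1 each position. The shift increases by 1 at each position, starting from +2: 2, 3, 4, ….
Decoding ukmjrk: u−2=s, k−3=h, m−4=i, j−5=e, r−6=l, k−7=d.

shield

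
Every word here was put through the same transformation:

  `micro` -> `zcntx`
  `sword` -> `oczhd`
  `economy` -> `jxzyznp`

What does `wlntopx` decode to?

medical

The output letters match the input read backwards, each shifted +11: micro reversed is orcim. The word is reversed, then every letter is shifted forward by 11.
Undoing it on wlntopx: shift back: w−11=l, l−11=a, n−11=c, t−11=i, o−11=d, p−11=e, x−11=m → lacidem; then reverse → medical.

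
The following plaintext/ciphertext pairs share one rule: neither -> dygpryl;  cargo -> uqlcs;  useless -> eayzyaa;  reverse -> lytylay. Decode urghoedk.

chipmunk

This is an affine cipher: with a=0,…,z=25, each position x becomes (15x+16) mod 26.
Decoding urghoedk: u(20)→7·(20−16)≡2=c; r(17)→7·(17−16)≡7=h; g(6)→7·(6−16)≡8=i; h(7)→7·(7−16)≡15=p; o(14)→7·(14−16)≡12=m; e(4)→7·(4−16)≡20=u; d(3)→7·(3−16)≡13=n; k(10)→7·(10−16)≡10=k (all mod 26).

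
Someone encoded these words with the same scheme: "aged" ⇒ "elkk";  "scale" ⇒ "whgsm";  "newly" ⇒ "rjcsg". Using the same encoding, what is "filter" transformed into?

jnrama

Each letter shifts forward by (position + 4), i.e. 4, 5, 6, … — the shift grows by one for each successive letter.
Applying it to filter: f+4=j, i+5=n, l+6=r, t+7=a, e+8=m, r+9=a.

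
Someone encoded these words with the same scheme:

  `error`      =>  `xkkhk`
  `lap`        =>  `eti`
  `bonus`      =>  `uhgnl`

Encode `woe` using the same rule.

phx

Compare letters: e→x is +19, r→k is +19, r→k is +19 — a constant shift. This is a Caesar cipher with shift 19.
For woe: w+19=p, o+19=h, e+19=x.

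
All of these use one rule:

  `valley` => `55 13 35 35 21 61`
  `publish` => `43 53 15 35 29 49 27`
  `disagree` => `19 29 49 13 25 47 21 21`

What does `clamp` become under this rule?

With a=1..z=26, the number is 2·pos + 11.
On clamp: c=3→17, l=12→35, a=1→13, m=13→37, p=16→43.

17 35 13 37 43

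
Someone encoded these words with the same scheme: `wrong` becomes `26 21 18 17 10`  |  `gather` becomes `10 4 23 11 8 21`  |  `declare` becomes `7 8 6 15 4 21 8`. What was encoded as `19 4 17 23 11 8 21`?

w is letter #23 and maps to 26: an offset of 3. Each letter is replaced by its alphabet position (a=1..z=26) + 3.
Reversing it on 19 4 17 23 11 8 21: 19→(19−3)÷1=16=p, 4→(4−3)÷1=1=a, 17→(17−3)÷1=14=n, 23→(23−3)÷1=20=t, 11→(11−3)÷1=8=h, 8→(8−3)÷1=5=e, 21→(21−3)÷1=18=r.

panther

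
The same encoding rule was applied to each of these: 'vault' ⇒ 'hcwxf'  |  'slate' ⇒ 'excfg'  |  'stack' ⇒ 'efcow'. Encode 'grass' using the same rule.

The shift depends on letter class: consonant v→h is +12, but vowel a→c is +2. The rule splits by letter class: vowels +2, consonants +12.
Applying it to grass: g(cons)+12=s, r(cons)+12=d, a(vowel)+2=c, s(cons)+12=e, s(cons)+12=e.

sdcee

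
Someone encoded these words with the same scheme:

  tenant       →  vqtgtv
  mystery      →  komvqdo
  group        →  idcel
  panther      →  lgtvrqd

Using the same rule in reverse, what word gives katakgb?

minimal

t(19)→v(21) and e(4)→q(16) fit y≡9x+6 (mod 26); the inverse of 9 mod 26 is 3. Each letter's alphabet position (a=0..z=25) is mapped through 9·x+6 mod 26 — an affine cipher.
Decoding katakgb: k(10)→3·(10−6)≡12=m; a(0)→3·(0−6)≡8=i; t(19)→3·(19−6)≡13=n; a(0)→3·(0−6)≡8=i; k(10)→3·(10−6)≡12=m; g(6)→3·(6−6)≡0=a; b(1)→3·(1−6)≡11=l (all mod 26).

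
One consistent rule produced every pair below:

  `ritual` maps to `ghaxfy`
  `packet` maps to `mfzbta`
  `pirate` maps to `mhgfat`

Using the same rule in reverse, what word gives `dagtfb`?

streak

r(17)→g(6) and i(8)→h(7) fit y≡23x+5 (mod 26); the inverse of 23 mod 26 is 17. Treating letters as 0–25, the rule is x ↦ 23x + 5 (mod 26).
Undoing it on dagtfb: d(3)→17·(3−5)≡18=s; a(0)→17·(0−5)≡19=t; g(6)→17·(6−5)≡17=r; t(19)→17·(19−5)≡4=e; f(5)→17·(5−5)≡0=a; b(1)→17·(1−5)≡10=k (all mod 26).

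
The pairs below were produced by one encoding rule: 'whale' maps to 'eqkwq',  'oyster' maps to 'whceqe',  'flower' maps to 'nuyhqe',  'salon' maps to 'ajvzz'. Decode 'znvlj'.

relax

In whale: w→e is +8, h→q is +9, a→k is +10, l→w is +11 — the shift increases by 1 each position. Letter i (0-indexed) is shifted by i+8, so successive shifts are 8, 9, 10, ….
Undoing it on znvlj: z−8=r, n−9=e, v−10=l, l−11=a, j−12=x.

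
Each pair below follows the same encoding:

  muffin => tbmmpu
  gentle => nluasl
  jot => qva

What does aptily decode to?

timber

Compare letters: m→t is +7, u→b is +7, f→m is +7 — a constant shift. It's a constant shift of +7 (ROT7).
Reversing it on aptily: a−7=t, p−7=i, t−7=m, i−7=b, l−7=e, y−7=r.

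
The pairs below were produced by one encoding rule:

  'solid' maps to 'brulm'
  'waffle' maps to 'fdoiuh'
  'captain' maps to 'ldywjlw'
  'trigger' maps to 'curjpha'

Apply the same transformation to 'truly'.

cudoh

Shifts by position in solid: pos 0: s→b (+9), pos 1: o→r (+3), pos 2: l→u (+9), pos 3: i→l (+3) — repeating every 2. The shifts repeat in a cycle of length 2: positions 0,1,… shift by +9, +3, then the pattern repeats.
On truly: t+9=c, r+3=u, u+9=d, l+3=o, y+9=h.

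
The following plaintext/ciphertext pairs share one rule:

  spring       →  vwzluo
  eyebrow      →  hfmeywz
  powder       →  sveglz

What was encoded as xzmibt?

useful

Shifts by position in spring: pos 0: s→v (+3), pos 1: p→w (+7), pos 2: r→z (+8), pos 3: i→l (+3), pos 4: n→u (+7), pos 5: g→o (+8) — repeating every 3. It's a Vigenère-style cipher with numeric key [3,7,8]: position i shifts by key[i mod 3].
Reversing it on xzmibt: x−3=u, z−7=s, m−8=e, i−3=f, b−7=u, t−8=l.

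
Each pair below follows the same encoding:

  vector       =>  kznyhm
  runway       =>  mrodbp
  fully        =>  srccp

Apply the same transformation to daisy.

gbxfp

Each letter's alphabet position (a=0..z=25) is mapped through 19·x+1 mod 26 — an affine cipher.
For daisy: d(3)→19·3+1≡6=g; a(0)→19·0+1≡1=b; i(8)→19·8+1≡23=x; s(18)→19·18+1≡5=f; y(24)→19·24+1≡15=p (all mod 26).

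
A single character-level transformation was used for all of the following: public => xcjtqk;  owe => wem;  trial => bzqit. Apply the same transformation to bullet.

jcttmb

Compare letters: p→x is +8, u→c is +8, b→j is +8 — a constant shift. It's a constant shift of +8 (ROT8).
On bullet: b+8=j, u+8=c, l+8=t, l+8=t, e+8=m, t+8=b.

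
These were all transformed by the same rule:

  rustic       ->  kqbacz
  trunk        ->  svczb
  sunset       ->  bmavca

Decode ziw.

oar

The output letters match the input read backwards, each shifted +8: rustic reversed is citsur. Read the word backwards and shift each letter +8.
Decoding ziw: shift back: z−8=r, i−8=a, w−8=o → rao; then reverse → oar.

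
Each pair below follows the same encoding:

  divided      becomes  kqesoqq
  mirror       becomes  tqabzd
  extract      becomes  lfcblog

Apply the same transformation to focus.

In divided: d→k is +7, i→q is +8, v→e is +9, i→s is +10 — the shift increases by 1 each position. The shift increases by 1 at each position, starting from +7: 7, 8, 9, ….
Applying it to focus: f+7=m, o+8=w, c+9=l, u+10=e, s+11=d.

mwled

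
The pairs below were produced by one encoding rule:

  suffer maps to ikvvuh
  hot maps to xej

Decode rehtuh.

border

It's a constant shift of +16 (ROT16).
Undoing it on rehtuh: r−16=b, e−16=o, h−16=r, t−16=d, u−16=e, h−16=r.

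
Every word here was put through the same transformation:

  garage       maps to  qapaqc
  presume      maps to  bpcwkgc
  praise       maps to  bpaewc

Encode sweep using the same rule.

g(6)→q(16) and a(0)→a(0) fit y≡7x+0 (mod 26); the inverse of 7 mod 26 is 15. Each letter's alphabet position (a=0..z=25) is mapped through 7·x+0 mod 26 — an affine cipher.
For sweep: s(18)→7·18+0≡22=w; w(22)→7·22+0≡24=y; e(4)→7·4+0≡2=c; e(4)→7·4+0≡2=c; p(15)→7·15+0≡1=b (all mod 26).

wyccb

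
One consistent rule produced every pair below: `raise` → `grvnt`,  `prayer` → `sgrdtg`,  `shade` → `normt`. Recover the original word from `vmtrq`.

ideal

r(17)→g(6) and a(0)→r(17) fit y≡7x+17 (mod 26); the inverse of 7 mod 26 is 15. Each letter's alphabet position (a=0..z=25) is mapped through 7·x+17 mod 26 — an affine cipher.
Undoing it on vmtrq: v(21)→15·(21−17)≡8=i; m(12)→15·(12−17)≡3=d; t(19)→15·(19−17)≡4=e; r(17)→15·(17−17)≡0=a; q(16)→15·(16−17)≡11=l (all mod 26).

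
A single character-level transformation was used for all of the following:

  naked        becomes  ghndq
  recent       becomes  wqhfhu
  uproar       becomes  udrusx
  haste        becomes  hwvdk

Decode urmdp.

major

Two steps: reverse the string, then apply a Caesar shift of +3.
Reversing it on urmdp: shift back: u−3=r, r−3=o, m−3=j, d−3=a, p−3=m → rojam; then reverse → major.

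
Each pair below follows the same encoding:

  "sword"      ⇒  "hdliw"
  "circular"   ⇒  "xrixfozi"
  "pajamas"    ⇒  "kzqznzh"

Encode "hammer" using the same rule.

sznnvi

Each pair mirrors across the alphabet (s↔h, w↔d, o↔l): positions sum to 25. Letters are reflected about the middle of the alphabet (position → 25−position): Atbash.
For hammer: h↔s, a↔z, m↔n, m↔n, e↔v, r↔i.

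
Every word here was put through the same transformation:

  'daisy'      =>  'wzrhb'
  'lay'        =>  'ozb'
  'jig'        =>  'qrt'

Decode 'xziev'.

carve

Each pair mirrors across the alphabet (d↔w, a↔z, i↔r): positions sum to 25. Each letter is replaced by its mirror in the alphabet: a↔z, b↔y, c↔x, and so on (the Atbash cipher).
Decoding xziev: x↔c, z↔a, i↔r, e↔v, v↔e.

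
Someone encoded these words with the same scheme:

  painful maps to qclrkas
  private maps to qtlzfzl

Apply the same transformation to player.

qndcjx

In painful: p→q is +1, a→c is +2, i→l is +3, n→r is +4 — the shift increases by 1 each position. The shift increases by 1 at each position, starting from +1: 1, 2, 3, ….
On player: p+1=q, l+2=n, a+3=d, y+4=c, e+5=j, r+6=x.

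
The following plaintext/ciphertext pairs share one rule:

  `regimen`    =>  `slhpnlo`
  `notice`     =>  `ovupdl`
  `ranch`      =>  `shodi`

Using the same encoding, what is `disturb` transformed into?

The rule splits by letter class: vowels +7, consonants +1.
On disturb: d(cons)+1=e, i(vowel)+7=p, s(cons)+1=t, t(cons)+1=u, u(vowel)+7=b, r(cons)+1=s, b(cons)+1=c.

eptubsc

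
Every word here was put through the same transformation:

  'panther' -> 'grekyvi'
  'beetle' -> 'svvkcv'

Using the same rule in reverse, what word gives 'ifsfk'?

Compare letters: p→g is +17, a→r is +17, n→e is +17 — a constant shift. Each letter is shifted forward by 17 in the alphabet (a Caesar shift of +17).
Undoing it on ifsfk: i−17=r, f−17=o, s−17=b, f−17=o, k−17=t.

robot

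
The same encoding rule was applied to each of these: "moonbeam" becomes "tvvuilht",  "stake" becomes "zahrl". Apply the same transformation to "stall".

Compare letters: m→t is +7, o→v is +7, o→v is +7 — a constant shift. Each letter is shifted forward by 7 in the alphabet (a Caesar shift of +7).
Applying it to stall: s+7=z, t+7=a, a+7=h, l+7=s, l+7=s.

zahss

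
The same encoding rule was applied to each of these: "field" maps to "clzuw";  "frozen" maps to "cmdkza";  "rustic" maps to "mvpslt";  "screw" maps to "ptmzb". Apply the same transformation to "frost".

cmdps

Each letter's alphabet position (a=0..z=25) is mapped through 3·x+13 mod 26 — an affine cipher.
Applying it to frost: f(5)→3·5+13≡2=c; r(17)→3·17+13≡12=m; o(14)→3·14+13≡3=d; s(18)→3·18+13≡15=p; t(19)→3·19+13≡18=s (all mod 26).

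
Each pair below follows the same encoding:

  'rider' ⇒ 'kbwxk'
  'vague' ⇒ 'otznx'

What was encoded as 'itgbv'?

This is a Caesar cipher with shift 19.
Reversing it on itgbv: i−19=p, t−19=a, g−19=n, b−19=i, v−19=c.

panic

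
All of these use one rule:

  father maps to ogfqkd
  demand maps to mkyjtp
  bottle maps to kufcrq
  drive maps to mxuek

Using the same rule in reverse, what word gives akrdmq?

refuge

Shifts by position in father: pos 0: f→o (+9), pos 1: a→g (+6), pos 2: t→f (+12), pos 3: h→q (+9), pos 4: e→k (+6), pos 5: r→d (+12) — repeating every 3. The shifts repeat in a cycle of length 3: positions 0,1,… shift by +9, +6, +12, then the pattern repeats.
Undoing it on akrdmq: a−9=r, k−6=e, r−12=f, d−9=u, m−6=g, q−12=e.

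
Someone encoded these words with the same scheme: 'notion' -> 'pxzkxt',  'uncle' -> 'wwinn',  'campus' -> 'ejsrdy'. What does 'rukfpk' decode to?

pledge

Shifts by position in notion: pos 0: n→p (+2), pos 1: o→x (+9), pos 2: t→z (+6), pos 3: i→k (+2), pos 4: o→x (+9), pos 5: n→t (+6) — repeating every 3. The shifts repeat in a cycle of length 3: positions 0,1,… shift by +2, +9, +6, then the pattern repeats.
Reversing it on rukfpk: r−2=p, u−9=l, k−6=e, f−2=d, p−9=g, k−6=e.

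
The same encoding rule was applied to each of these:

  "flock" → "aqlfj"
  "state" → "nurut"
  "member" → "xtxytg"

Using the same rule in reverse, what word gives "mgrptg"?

drawer

f(5)→a(0) and l(11)→q(16) fit y≡7x+17 (mod 26); the inverse of 7 mod 26 is 15. Treating letters as 0–25, the rule is x ↦ 7x + 17 (mod 26).
Reversing it on mgrptg: m(12)→15·(12−17)≡3=d; g(6)→15·(6−17)≡17=r; r(17)→15·(17−17)≡0=a; p(15)→15·(15−17)≡22=w; t(19)→15·(19−17)≡4=e; g(6)→15·(6−17)≡17=r (all mod 26).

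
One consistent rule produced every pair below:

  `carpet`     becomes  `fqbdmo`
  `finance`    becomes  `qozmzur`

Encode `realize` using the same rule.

qluxmqd

The output letters match the input read backwards, each shifted +12: carpet reversed is teprac. The word is reversed, then every letter is shifted forward by 12.
Applying it to realize: reverse → ezilaer; then shift: e+12=q, z+12=l, i+12=u, l+12=x, a+12=m, e+12=q, r+12=d.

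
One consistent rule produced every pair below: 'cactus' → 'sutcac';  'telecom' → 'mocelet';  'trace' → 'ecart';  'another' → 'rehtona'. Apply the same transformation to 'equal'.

The output letters match the input read backwards: cactus reversed is sutcac. The word is simply reversed.
For equal: reverse → lauqe.

lauqe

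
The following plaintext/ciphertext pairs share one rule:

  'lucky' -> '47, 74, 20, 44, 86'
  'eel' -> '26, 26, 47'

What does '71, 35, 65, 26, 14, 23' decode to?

thread

l(#12)→47 and u(#21)→74: differences scale by 3, so n = 3·pos + 11. The formula is n = 3×(alphabet index, a=1) + 11.
Decoding 71, 35, 65, 26, 14, 23: 71→(71−11)÷3=20=t, 35→(35−11)÷3=8=h, 65→(65−11)÷3=18=r, 26→(26−11)÷3=5=e, 14→(14−11)÷3=1=a, 23→(23−11)÷3=4=d.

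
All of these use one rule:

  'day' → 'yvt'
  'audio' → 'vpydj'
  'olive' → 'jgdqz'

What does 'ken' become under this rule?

Compare letters: d→y is +21, a→v is +21, y→t is +21 — a constant shift. Every letter moves 21 places later in the alphabet, wrapping around z→a.
On ken: k+21=f, e+21=z, n+21=i.

fzi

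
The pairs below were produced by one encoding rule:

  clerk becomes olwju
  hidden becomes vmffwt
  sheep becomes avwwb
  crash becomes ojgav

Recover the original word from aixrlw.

c(2)→o(14) and l(11)→l(11) fit y≡17x+6 (mod 26); the inverse of 17 mod 26 is 23. This is an affine cipher: with a=0,…,z=25, each position x becomes (17x+6) mod 26.
Undoing it on aixrlw: a(0)→23·(0−6)≡18=s; i(8)→23·(8−6)≡20=u; x(23)→23·(23−6)≡1=b; r(17)→23·(17−6)≡19=t; l(11)→23·(11−6)≡11=l; w(22)→23·(22−6)≡4=e (all mod 26).

subtle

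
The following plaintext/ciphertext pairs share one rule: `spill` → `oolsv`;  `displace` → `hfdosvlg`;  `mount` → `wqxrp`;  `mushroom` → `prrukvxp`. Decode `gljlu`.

rigid

The output letters match the input read backwards, each shifted +3: spill reversed is llips. Read the word backwards and shift each letter +3.
Decoding gljlu: shift back: g−3=d, l−3=i, j−3=g, l−3=i, u−3=r → digir; then reverse → rigid.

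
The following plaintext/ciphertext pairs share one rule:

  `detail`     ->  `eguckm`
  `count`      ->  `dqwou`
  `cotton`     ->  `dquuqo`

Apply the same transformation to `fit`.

gku

The shift depends on letter class: consonant d→e is +1, but vowel e→g is +2. The rule splits by letter class: vowels +2, consonants +1.
On fit: f(cons)+1=g, i(vowel)+2=k, t(cons)+1=u.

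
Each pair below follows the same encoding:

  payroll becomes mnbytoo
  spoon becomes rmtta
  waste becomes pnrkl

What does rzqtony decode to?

p(15)→m(12) and a(0)→n(13) fit y≡19x+13 (mod 26); the inverse of 19 mod 26 is 11. This is an affine cipher: with a=0,…,z=25, each position x becomes (19x+13) mod 26.
Decoding rzqtony: r(17)→11·(17−13)≡18=s; z(25)→11·(25−13)≡2=c; q(16)→11·(16−13)≡7=h; t(19)→11·(19−13)≡14=o; o(14)→11·(14−13)≡11=l; n(13)→11·(13−13)≡0=a; y(24)→11·(24−13)≡17=r (all mod 26).

scholar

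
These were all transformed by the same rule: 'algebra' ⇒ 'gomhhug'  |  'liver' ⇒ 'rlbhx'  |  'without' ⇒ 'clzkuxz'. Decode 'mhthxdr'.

general

Shifts by position in algebra: pos 0: a→g (+6), pos 1: l→o (+3), pos 2: g→m (+6), pos 3: e→h (+3) — repeating every 2. It's a Vigenère-style cipher with numeric key [6,3]: position i shifts by key[i mod 2].
Decoding mhthxdr: m−6=g, h−3=e, t−6=n, h−3=e, x−6=r, d−3=a, r−6=l.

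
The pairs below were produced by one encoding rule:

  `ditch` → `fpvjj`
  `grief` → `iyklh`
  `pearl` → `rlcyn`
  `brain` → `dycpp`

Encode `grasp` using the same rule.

iyczr

Shifts by position in ditch: pos 0: d→f (+2), pos 1: i→p (+7), pos 2: t→v (+2), pos 3: c→j (+7) — repeating every 2. A repeating key of period 2 is used — shifts +2, +7 over and over.
On grasp: g+2=i, r+7=y, a+2=c, s+7=z, p+2=r.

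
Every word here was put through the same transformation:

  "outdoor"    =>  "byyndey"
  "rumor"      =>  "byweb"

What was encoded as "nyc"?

The output letters match the input read backwards, each shifted +10: outdoor reversed is roodtuo. Read the word backwards and shift each letter +10.
Decoding nyc: shift back: n−10=d, y−10=o, c−10=s → dos; then reverse → sod.

sod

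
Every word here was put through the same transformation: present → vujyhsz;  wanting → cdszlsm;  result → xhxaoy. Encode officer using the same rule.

It's a Vigenère-style cipher with numeric key [6,3,5]: position i shifts by key[i mod 3].
Applying it to officer: o+6=u, f+3=i, f+5=k, i+6=o, c+3=f, e+5=j, r+6=x.

uikofjx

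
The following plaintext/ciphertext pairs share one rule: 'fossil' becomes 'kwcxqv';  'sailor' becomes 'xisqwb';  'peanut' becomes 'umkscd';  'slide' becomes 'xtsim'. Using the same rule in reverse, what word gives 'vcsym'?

quite

Shifts by position in fossil: pos 0: f→k (+5), pos 1: o→w (+8), pos 2: s→c (+10), pos 3: s→x (+5), pos 4: i→q (+8), pos 5: l→v (+10) — repeating every 3. It's a Vigenère-style cipher with numeric key [5,8,10]: position i shifts by key[i mod 3].
Decoding vcsym: v−5=q, c−8=u, s−10=i, y−5=t, m−8=e.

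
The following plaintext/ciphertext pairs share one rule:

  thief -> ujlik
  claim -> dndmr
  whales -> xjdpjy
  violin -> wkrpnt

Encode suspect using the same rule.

In thief: t→u is +1, h→j is +2, i→l is +3, e→i is +4 — the shift increases by 1 each position. Letter i (0-indexed) is shifted by i+1, so successive shifts are 1, 2, 3, ….
Applying it to suspect: s+1=t, u+2=w, s+3=v, p+4=t, e+5=j, c+6=i, t+7=a.

twvtjia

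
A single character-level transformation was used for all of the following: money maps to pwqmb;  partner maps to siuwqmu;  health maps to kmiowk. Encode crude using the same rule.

fucgm

The shift depends on letter class: consonant m→p is +3, but vowel o→w is +8. Two shifts are in play — +8 for a/e/i/o/u, +3 for every other letter.
On crude: c(cons)+3=f, r(cons)+3=u, u(vowel)+8=c, d(cons)+3=g, e(vowel)+8=m.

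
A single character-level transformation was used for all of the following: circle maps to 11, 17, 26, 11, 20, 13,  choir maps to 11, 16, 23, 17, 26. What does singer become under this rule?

27, 17, 22, 15, 13, 26

c is letter #3 and maps to 11: an offset of 8. The number is (letter's place in the alphabet, a=1) + 8.
For singer: s=19→27, i=9→17, n=14→22, g=7→15, e=5→13, r=18→26.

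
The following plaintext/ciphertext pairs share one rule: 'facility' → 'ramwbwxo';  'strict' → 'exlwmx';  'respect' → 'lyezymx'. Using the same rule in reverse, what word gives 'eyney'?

sense

Treating letters as 0–25, the rule is x ↦ 19x + 0 (mod 26).
Reversing it on eyney: e(4)→11·(4−0)≡18=s; y(24)→11·(24−0)≡4=e; n(13)→11·(13−0)≡13=n; e(4)→11·(4−0)≡18=s; y(24)→11·(24−0)≡4=e (all mod 26).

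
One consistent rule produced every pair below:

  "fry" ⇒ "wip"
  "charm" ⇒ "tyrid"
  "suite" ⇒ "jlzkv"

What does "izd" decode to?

rim

This is a Caesar cipher with shift 17.
Reversing it on izd: i−17=r, z−17=i, d−17=m.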